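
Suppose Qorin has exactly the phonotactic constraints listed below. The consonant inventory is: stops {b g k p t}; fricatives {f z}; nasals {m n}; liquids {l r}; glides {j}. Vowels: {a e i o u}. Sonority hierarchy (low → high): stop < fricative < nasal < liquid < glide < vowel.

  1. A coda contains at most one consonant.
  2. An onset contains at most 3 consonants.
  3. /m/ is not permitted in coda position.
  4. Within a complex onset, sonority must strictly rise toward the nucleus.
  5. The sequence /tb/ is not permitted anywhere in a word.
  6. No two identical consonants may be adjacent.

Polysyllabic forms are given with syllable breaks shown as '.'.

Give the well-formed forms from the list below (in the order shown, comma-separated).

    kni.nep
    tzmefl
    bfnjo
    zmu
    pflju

kni.nep, zmu

kni.nep — σ1 onset /kn/ (1→3 rises), coda /∅/ ok; σ2 onset /n/, coda /p/ ok → well-formed
tzmefl — violates constraint 1: syllable 1 coda /fl/ has 2 consonants (> 1) → ill-formed
bfnjo — violates constraint 2: syllable 1 onset /bfnj/ has 4 consonants (> 3) → ill-formed
zmu — σ1 onset /zm/ (2→3 rises), coda /∅/ ok → well-formed
pflju — violates constraint 2: syllable 1 onset /pflj/ has 4 consonants (> 3) → ill-formed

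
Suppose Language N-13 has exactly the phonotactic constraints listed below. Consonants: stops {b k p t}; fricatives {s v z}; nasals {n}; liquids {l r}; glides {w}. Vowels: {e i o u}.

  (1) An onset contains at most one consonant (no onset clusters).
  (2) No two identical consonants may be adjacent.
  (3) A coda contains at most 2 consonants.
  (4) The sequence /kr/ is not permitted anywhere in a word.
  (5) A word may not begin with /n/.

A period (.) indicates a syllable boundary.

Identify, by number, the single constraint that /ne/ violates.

/ne/: word begins with /n/.
This is a violation of constraint 5: "A word may not begin with /n/."
The remaining constraints (1, 2, 3, 4) are satisfied.

5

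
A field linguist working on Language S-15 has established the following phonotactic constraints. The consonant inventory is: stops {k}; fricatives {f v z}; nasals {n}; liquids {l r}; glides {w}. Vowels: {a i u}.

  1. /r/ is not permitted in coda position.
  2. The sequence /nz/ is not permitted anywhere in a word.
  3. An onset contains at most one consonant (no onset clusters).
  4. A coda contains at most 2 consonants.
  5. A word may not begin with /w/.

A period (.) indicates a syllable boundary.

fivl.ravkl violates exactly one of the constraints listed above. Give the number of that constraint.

4

fivl.ravkl: syllable 2 coda /vkl/ has 3 consonants (> 2).
This is a violation of constraint 4: "A coda contains at most 2 consonants."
The remaining constraints (1, 2, 3, 5) are satisfied.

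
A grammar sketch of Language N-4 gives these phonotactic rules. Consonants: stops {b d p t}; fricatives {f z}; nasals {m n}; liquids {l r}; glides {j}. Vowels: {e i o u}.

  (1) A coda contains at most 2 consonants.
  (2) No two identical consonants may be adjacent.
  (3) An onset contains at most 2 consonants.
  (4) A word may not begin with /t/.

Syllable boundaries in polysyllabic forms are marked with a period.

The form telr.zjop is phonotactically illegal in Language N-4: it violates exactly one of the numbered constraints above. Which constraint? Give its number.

4

telr.zjop: word begins with /t/.
This is a violation of constraint 4: "A word may not begin with /t/."
The remaining constraints (1, 2, 3) are satisfied.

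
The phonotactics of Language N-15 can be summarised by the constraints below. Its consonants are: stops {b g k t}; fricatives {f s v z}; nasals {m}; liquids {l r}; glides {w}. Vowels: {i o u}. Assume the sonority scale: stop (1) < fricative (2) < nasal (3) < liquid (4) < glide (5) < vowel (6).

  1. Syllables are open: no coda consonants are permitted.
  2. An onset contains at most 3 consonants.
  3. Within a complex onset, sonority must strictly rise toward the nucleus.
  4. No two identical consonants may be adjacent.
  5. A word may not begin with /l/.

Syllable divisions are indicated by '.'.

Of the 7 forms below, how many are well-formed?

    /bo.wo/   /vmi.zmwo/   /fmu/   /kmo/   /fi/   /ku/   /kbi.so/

6

/bo.wo/ — σ1 onset /b/, coda /∅/ ok; σ2 onset /w/, coda /∅/ ok → well-formed
/vmi.zmwo/ — σ1 onset /vm/ (2→3 rises), coda /∅/ ok; σ2 onset /zmw/ (2→3→5 rises), coda /∅/ ok → well-formed
/fmu/ — σ1 onset /fm/ (2→3 rises), coda /∅/ ok → well-formed
/kmo/ — σ1 onset /km/ (1→3 rises), coda /∅/ ok → well-formed
/fi/ — σ1 onset /f/, coda /∅/ ok → well-formed
/ku/ — σ1 onset /k/, coda /∅/ ok → well-formed
/kbi.so/ — violates constraint 3: syllable 1 onset /kb/: /k/ (stop, 1) → /b/ (stop, 1) does not rise → ill-formed
Well-formed: /bo.wo/, /vmi.zmwo/, /fmu/, /kmo/, /fi/, /ku/ → 6.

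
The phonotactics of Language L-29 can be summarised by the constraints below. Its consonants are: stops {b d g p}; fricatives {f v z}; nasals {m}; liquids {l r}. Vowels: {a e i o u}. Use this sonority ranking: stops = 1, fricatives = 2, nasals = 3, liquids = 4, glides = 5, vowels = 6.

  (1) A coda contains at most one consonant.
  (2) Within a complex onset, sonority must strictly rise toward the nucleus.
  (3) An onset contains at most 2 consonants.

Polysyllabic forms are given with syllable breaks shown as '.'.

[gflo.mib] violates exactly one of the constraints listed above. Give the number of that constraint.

[gflo.mib]: syllable 1 onset /gfl/ has 3 consonants (> 2).
This is a violation of constraint 3: "An onset contains at most 2 consonants."
The remaining constraints (1, 2) are satisfied.

3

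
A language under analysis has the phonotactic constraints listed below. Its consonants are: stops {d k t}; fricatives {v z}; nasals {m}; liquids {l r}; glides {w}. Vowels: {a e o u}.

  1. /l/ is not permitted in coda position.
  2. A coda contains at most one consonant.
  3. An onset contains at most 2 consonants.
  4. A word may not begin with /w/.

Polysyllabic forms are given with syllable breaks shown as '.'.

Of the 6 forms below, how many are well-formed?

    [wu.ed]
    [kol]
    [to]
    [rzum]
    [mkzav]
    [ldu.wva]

3

[wu.ed] — violates constraint 4: word begins with /w/ → ill-formed
[kol] — violates constraint 1: syllable 1 coda contains /l/ → ill-formed
[to] — σ1 onset /t/, coda /∅/ ok → well-formed
[rzum] — σ1 onset /rz/ (2C), coda /m/ ok → well-formed
[mkzav] — violates constraint 3: syllable 1 onset /mkz/ has 3 consonants (> 2) → ill-formed
[ldu.wva] — σ1 onset /ld/ (2C), coda /∅/ ok; σ2 onset /wv/ (2C), coda /∅/ ok → well-formed
Well-formed: [to], [rzum], [ldu.wva] → 3.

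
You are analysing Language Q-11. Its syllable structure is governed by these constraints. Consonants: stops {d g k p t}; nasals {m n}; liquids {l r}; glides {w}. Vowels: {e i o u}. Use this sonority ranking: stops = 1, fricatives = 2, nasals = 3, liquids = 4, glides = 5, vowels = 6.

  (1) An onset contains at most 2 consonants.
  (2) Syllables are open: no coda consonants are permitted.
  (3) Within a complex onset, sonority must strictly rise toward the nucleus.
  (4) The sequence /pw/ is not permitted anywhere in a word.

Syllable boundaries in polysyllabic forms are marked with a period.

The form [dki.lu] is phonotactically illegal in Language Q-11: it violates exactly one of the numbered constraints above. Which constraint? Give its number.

[dki.lu]: syllable 1 onset /dk/: /d/ (stop, 1) → /k/ (stop, 1) does not rise.
This is a violation of constraint 3: "Within a complex onset, sonority must strictly rise toward the nucleus."
The remaining constraints (1, 2, 4) are satisfied.

3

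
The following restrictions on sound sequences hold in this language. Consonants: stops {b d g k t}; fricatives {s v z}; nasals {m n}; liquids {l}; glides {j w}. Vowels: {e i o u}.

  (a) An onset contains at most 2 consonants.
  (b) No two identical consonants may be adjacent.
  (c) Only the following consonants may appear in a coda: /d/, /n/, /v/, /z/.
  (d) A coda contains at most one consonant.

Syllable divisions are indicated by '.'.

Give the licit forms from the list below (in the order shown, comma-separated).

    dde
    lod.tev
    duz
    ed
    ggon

lod.tev, duz, ed

dde — violates constraint (b): adjacent identical consonants /dd/ → illicit
lod.tev — σ1 onset /l/, coda /d/ ok; σ2 onset /t/, coda /v/ ok → licit
duz — σ1 onset /d/, coda /z/ ok → licit
ed — σ1 onset /∅/, coda /d/ ok → licit
ggon — violates constraint (b): adjacent identical consonants /gg/ → illicit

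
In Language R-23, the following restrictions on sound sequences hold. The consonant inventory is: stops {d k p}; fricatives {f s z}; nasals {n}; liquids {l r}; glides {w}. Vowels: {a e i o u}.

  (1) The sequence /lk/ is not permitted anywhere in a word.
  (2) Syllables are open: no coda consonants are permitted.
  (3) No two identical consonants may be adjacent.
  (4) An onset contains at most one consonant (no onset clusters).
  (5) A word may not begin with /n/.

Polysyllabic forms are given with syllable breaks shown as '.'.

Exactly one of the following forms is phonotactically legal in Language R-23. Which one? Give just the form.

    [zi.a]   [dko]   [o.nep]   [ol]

[zi.a]

[zi.a] — σ1 onset /z/, coda /∅/ ok; σ2 onset /∅/, coda /∅/ ok → phonotactically legal
[dko] — violates constraint 4: syllable 1 onset /dk/ has 2 consonants (> 1) → phonotactically illegal
[o.nep] — violates constraint 2: syllable 2 coda /p/ has 1 consonant (> 0) → phonotactically illegal
[ol] — violates constraint 2: syllable 1 coda /l/ has 1 consonant (> 0) → phonotactically illegal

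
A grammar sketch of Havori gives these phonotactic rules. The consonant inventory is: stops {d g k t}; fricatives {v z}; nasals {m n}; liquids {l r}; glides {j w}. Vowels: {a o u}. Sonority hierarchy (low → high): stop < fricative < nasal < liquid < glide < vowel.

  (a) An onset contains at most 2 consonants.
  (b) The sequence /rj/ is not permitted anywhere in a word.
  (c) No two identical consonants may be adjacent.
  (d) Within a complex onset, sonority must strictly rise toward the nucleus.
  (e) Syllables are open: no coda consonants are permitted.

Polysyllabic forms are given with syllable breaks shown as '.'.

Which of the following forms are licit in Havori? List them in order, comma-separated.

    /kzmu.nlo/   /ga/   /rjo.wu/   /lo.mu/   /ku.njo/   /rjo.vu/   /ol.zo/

/ga/, /lo.mu/, /ku.njo/

/kzmu.nlo/ — violates constraint (a): syllable 1 onset /kzm/ has 3 consonants (> 2) → illicit
/ga/ — σ1 onset /g/, coda /∅/ ok → licit
/rjo.wu/ — violates constraint (b): contains banned sequence /rj/ → illicit
/lo.mu/ — σ1 onset /l/, coda /∅/ ok; σ2 onset /m/, coda /∅/ ok → licit
/ku.njo/ — σ1 onset /k/, coda /∅/ ok; σ2 onset /nj/ (3→5 rises), coda /∅/ ok → licit
/rjo.vu/ — violates constraint (b): contains banned sequence /rj/ → illicit
/ol.zo/ — violates constraint (e): syllable 1 coda /l/ has 1 consonant (> 0) → illicit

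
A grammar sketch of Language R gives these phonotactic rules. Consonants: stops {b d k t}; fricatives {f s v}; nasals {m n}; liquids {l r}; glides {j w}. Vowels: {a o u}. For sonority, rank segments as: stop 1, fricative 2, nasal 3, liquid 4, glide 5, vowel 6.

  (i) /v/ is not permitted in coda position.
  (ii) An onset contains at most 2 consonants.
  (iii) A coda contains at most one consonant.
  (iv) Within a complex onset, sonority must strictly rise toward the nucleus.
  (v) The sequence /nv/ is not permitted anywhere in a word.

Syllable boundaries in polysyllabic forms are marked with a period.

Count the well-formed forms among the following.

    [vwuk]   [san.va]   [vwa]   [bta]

2

[vwuk] — σ1 onset /vw/ (2→5 rises), coda /k/ ok → well-formed
[san.va] — violates constraint (v): contains banned sequence /nv/ → ill-formed
[vwa] — σ1 onset /vw/ (2→5 rises), coda /∅/ ok → well-formed
[bta] — violates constraint (iv): syllable 1 onset /bt/: /b/ (stop, 1) → /t/ (stop, 1) does not rise → ill-formed
Well-formed: [vwuk], [vwa] → 2.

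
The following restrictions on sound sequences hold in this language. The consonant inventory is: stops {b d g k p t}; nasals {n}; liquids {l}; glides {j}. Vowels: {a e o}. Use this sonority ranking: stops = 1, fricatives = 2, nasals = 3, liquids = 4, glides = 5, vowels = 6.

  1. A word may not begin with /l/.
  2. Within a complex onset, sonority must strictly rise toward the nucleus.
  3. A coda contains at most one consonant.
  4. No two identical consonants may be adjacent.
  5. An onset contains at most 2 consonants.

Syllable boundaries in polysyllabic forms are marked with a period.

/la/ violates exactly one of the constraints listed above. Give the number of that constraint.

1

/la/: word begins with /l/.
This is a violation of constraint 1: "A word may not begin with /l/."
The remaining constraints (2, 3, 4, 5) are satisfied.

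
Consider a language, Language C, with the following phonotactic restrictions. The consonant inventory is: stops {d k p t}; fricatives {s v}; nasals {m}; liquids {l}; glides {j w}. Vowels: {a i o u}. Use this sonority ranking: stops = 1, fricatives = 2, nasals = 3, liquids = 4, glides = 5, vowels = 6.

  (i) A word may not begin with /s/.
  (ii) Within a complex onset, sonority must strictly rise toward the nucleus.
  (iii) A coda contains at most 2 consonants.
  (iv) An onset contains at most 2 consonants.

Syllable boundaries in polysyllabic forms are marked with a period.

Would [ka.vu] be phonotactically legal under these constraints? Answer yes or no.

[ka.vu] — σ1 onset /k/, coda /∅/ ok; σ2 onset /v/, coda /∅/ ok → phonotactically legal

yes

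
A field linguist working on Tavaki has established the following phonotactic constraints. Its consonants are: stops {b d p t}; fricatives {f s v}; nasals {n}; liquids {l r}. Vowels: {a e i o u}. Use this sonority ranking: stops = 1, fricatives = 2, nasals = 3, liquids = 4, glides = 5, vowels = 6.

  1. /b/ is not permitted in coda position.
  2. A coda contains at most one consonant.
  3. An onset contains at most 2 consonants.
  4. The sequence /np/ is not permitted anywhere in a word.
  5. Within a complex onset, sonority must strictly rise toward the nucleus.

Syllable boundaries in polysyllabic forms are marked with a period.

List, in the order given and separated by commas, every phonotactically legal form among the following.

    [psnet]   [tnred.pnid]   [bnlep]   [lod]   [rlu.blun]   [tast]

[lod]

[psnet] — violates constraint 3: syllable 1 onset /psn/ has 3 consonants (> 2) → phonotactically illegal
[tnred.pnid] — violates constraint 3: syllable 1 onset /tnr/ has 3 consonants (> 2) → phonotactically illegal
[bnlep] — violates constraint 3: syllable 1 onset /bnl/ has 3 consonants (> 2) → phonotactically illegal
[lod] — σ1 onset /l/, coda /d/ ok → phonotactically legal
[rlu.blun] — violates constraint 5: syllable 1 onset /rl/: /r/ (liquid, 4) → /l/ (liquid, 4) does not rise → phonotactically illegal
[tast] — violates constraint 2: syllable 1 coda /st/ has 2 consonants (> 1) → phonotactically illegal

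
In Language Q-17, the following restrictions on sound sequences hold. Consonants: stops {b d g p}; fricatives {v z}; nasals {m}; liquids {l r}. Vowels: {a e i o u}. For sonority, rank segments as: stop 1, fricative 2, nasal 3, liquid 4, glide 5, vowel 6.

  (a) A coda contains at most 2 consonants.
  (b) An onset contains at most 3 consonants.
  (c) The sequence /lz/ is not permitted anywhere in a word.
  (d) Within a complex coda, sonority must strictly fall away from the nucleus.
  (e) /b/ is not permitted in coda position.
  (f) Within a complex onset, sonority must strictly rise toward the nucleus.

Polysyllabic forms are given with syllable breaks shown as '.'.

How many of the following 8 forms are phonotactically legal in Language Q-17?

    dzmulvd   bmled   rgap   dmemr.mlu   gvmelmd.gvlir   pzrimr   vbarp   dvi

dzmulvd — violates constraint (a): syllable 1 coda /lvd/ has 3 consonants (> 2) → phonotactically illegal
bmled — σ1 onset /bml/ (1→3→4 rises), coda /d/ ok → phonotactically legal
rgap — violates constraint (f): syllable 1 onset /rg/: /r/ (liquid, 4) → /g/ (stop, 1) does not rise → phonotactically illegal
dmemr.mlu — violates constraint (d): syllable 1 coda /mr/: /m/ (nasal, 3) → /r/ (liquid, 4) does not fall → phonotactically illegal
gvmelmd.gvlir — violates constraint (a): syllable 1 coda /lmd/ has 3 consonants (> 2) → phonotactically illegal
pzrimr — violates constraint (d): syllable 1 coda /mr/: /m/ (nasal, 3) → /r/ (liquid, 4) does not fall → phonotactically illegal
vbarp — violates constraint (f): syllable 1 onset /vb/: /v/ (fricative, 2) → /b/ (stop, 1) does not rise → phonotactically illegal
dvi — σ1 onset /dv/ (1→2 rises), coda /∅/ ok → phonotactically legal
Phonotactically legal: bmled, dvi → 2.

2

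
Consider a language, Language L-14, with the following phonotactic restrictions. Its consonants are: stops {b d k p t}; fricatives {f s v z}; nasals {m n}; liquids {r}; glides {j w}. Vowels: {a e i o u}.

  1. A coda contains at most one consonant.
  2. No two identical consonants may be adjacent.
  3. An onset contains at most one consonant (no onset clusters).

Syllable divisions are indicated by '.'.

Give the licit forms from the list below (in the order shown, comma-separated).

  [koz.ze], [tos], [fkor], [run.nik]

[tos]

[koz.ze] — violates constraint 2: adjacent identical consonants /zz/ → illicit
[tos] — σ1 onset /t/, coda /s/ ok → licit
[fkor] — violates constraint 3: syllable 1 onset /fk/ has 2 consonants (> 1) → illicit
[run.nik] — violates constraint 2: adjacent identical consonants /nn/ → illicit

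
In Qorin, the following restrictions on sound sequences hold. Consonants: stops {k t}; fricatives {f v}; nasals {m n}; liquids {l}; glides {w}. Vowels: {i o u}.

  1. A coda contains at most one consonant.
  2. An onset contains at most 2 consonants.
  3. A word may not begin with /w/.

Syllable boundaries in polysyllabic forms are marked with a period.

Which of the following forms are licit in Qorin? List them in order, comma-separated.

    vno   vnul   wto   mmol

vno, vnul, mmol

vno — σ1 onset /vn/ (2C), coda /∅/ ok → licit
vnul — σ1 onset /vn/ (2C), coda /l/ ok → licit
wto — violates constraint 3: word begins with /w/ → illicit
mmol — σ1 onset /mm/ (2C), coda /l/ ok → licit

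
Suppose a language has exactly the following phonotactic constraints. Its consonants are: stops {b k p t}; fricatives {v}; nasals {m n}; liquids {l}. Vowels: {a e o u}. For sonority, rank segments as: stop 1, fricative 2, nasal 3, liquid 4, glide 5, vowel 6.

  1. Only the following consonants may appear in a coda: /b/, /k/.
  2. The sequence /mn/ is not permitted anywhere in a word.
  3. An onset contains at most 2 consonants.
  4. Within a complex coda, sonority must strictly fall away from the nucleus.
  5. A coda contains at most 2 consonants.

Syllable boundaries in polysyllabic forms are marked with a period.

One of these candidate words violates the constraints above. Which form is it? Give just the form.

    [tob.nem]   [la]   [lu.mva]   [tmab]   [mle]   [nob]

[tob.nem]

[tob.nem] — violates constraint 1: syllable 2 coda contains /m/, which is not a licensed coda consonant → ill-formed
[la] — σ1 onset /l/, coda /∅/ ok → well-formed
[lu.mva] — σ1 onset /l/, coda /∅/ ok; σ2 onset /mv/ (2C), coda /∅/ ok → well-formed
[tmab] — σ1 onset /tm/ (2C), coda /b/ ok → well-formed
[mle] — σ1 onset /ml/ (2C), coda /∅/ ok → well-formed
[nob] — σ1 onset /n/, coda /b/ ok → well-formed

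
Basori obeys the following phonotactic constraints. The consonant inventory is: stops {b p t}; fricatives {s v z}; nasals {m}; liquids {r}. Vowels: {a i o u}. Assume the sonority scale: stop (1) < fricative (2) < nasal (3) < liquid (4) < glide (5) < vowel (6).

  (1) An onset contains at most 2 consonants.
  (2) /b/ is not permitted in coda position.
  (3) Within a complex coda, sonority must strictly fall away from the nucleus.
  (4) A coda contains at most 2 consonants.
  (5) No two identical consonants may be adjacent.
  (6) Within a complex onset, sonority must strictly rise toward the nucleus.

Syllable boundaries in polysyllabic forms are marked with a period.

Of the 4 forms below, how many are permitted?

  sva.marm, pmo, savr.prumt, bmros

sva.marm — violates constraint 6: syllable 1 onset /sv/: /s/ (fricative, 2) → /v/ (fricative, 2) does not rise → not permitted
pmo — σ1 onset /pm/ (1→3 rises), coda /∅/ ok → permitted
savr.prumt — violates constraint 3: syllable 1 coda /vr/: /v/ (fricative, 2) → /r/ (liquid, 4) does not fall → not permitted
bmros — violates constraint 1: syllable 1 onset /bmr/ has 3 consonants (> 2) → not permitted
Permitted: pmo → 1.

1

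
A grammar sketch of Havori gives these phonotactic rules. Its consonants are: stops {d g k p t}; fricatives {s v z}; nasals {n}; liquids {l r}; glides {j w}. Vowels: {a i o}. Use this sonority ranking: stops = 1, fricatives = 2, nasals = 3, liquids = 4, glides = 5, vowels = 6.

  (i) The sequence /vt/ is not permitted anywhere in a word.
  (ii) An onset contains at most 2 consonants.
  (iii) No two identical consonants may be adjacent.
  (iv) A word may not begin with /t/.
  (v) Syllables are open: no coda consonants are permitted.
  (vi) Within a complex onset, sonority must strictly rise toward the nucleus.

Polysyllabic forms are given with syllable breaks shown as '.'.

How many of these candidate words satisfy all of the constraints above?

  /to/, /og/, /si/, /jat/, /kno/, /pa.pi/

/to/ — violates constraint (iv): word begins with /t/ → ill-formed
/og/ — violates constraint (v): syllable 1 coda /g/ has 1 consonant (> 0) → ill-formed
/si/ — σ1 onset /s/, coda /∅/ ok → well-formed
/jat/ — violates constraint (v): syllable 1 coda /t/ has 1 consonant (> 0) → ill-formed
/kno/ — σ1 onset /kn/ (1→3 rises), coda /∅/ ok → well-formed
/pa.pi/ — σ1 onset /p/, coda /∅/ ok; σ2 onset /p/, coda /∅/ ok → well-formed
Well-formed: /si/, /kno/, /pa.pi/ → 3.

3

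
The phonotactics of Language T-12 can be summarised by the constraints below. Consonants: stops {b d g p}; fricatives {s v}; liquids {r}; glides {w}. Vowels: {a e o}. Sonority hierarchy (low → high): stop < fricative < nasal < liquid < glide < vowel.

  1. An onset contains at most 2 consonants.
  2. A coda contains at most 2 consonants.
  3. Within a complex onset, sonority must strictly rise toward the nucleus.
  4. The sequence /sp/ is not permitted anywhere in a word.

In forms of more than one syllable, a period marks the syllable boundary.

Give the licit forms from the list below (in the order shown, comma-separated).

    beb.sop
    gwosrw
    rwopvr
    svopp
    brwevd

beb.sop — σ1 onset /b/, coda /b/ ok; σ2 onset /s/, coda /p/ ok → licit
gwosrw — violates constraint 2: syllable 1 coda /srw/ has 3 consonants (> 2) → illicit
rwopvr — violates constraint 2: syllable 1 coda /pvr/ has 3 consonants (> 2) → illicit
svopp — violates constraint 3: syllable 1 onset /sv/: /s/ (fricative, 2) → /v/ (fricative, 2) does not rise → illicit
brwevd — violates constraint 1: syllable 1 onset /brw/ has 3 consonants (> 2) → illicit

beb.sop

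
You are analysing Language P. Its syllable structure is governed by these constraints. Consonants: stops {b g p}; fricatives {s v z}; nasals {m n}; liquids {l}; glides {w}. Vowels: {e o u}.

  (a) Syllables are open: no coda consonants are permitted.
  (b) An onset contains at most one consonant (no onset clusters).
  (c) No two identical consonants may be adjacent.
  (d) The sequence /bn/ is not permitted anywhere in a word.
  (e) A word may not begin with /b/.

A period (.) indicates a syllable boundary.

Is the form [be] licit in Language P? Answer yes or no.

[be] — violates constraint (e): word begins with /b/ → illicit

no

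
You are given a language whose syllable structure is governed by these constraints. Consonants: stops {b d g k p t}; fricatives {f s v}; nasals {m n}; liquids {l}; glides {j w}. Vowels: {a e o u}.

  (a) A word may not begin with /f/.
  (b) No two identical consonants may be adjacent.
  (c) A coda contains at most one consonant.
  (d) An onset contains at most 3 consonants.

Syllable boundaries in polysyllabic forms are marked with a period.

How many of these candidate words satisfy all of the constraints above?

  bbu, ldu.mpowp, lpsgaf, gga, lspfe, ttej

bbu — violates constraint (b): adjacent identical consonants /bb/ → not permitted
ldu.mpowp — violates constraint (c): syllable 2 coda /wp/ has 2 consonants (> 1) → not permitted
lpsgaf — violates constraint (d): syllable 1 onset /lpsg/ has 4 consonants (> 3) → not permitted
gga — violates constraint (b): adjacent identical consonants /gg/ → not permitted
lspfe — violates constraint (d): syllable 1 onset /lspf/ has 4 consonants (> 3) → not permitted
ttej — violates constraint (b): adjacent identical consonants /tt/ → not permitted
No form is permitted → 0.

0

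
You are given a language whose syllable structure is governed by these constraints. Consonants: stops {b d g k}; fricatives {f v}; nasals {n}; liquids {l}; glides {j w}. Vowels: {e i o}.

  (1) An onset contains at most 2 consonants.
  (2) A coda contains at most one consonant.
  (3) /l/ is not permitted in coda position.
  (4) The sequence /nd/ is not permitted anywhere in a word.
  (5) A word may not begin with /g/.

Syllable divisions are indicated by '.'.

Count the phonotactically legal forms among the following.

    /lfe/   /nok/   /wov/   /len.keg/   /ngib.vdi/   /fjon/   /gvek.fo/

/lfe/ — σ1 onset /lf/ (2C), coda /∅/ ok → phonotactically legal
/nok/ — σ1 onset /n/, coda /k/ ok → phonotactically legal
/wov/ — σ1 onset /w/, coda /v/ ok → phonotactically legal
/len.keg/ — σ1 onset /l/, coda /n/ ok; σ2 onset /k/, coda /g/ ok → phonotactically legal
/ngib.vdi/ — σ1 onset /ng/ (2C), coda /b/ ok; σ2 onset /vd/ (2C), coda /∅/ ok → phonotactically legal
/fjon/ — σ1 onset /fj/ (2C), coda /n/ ok → phonotactically legal
/gvek.fo/ — violates constraint 5: word begins with /g/ → phonotactically illegal
Phonotactically legal: /lfe/, /nok/, /wov/, /len.keg/, /ngib.vdi/, /fjon/ → 6.

6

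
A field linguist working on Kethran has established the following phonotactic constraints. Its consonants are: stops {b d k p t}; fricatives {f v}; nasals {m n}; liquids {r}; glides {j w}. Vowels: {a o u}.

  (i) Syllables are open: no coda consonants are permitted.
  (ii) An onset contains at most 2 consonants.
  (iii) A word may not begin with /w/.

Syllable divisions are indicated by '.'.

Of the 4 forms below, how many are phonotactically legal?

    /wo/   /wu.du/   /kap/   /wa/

0

/wo/ — violates constraint (iii): word begins with /w/ → phonotactically illegal
/wu.du/ — violates constraint (iii): word begins with /w/ → phonotactically illegal
/kap/ — violates constraint (i): syllable 1 coda /p/ has 1 consonant (> 0) → phonotactically illegal
/wa/ — violates constraint (iii): word begins with /w/ → phonotactically illegal
No form is phonotactically legal → 0.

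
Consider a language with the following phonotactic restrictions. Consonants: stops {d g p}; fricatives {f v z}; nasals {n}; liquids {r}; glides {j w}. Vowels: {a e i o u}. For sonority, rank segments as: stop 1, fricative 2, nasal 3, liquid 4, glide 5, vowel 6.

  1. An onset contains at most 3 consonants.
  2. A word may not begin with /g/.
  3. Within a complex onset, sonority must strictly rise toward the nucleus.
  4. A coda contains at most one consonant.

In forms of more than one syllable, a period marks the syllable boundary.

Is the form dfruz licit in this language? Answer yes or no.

yes

dfruz — σ1 onset /dfr/ (1→2→4 rises), coda /z/ ok → licit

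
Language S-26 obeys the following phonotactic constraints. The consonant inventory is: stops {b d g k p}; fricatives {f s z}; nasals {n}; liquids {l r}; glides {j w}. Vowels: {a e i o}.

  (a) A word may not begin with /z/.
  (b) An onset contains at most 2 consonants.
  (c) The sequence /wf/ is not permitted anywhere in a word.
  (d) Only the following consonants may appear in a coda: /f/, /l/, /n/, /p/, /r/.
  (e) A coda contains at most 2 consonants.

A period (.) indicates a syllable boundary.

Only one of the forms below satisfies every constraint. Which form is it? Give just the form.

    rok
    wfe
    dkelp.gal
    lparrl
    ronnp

dkelp.gal

rok — violates constraint (d): syllable 1 coda contains /k/, which is not a licensed coda consonant → phonotactically illegal
wfe — violates constraint (c): contains banned sequence /wf/ → phonotactically illegal
dkelp.gal — σ1 onset /dk/ (2C), coda /lp/ (2C) ok; σ2 onset /g/, coda /l/ ok → phonotactically legal
lparrl — violates constraint (e): syllable 1 coda /rrl/ has 3 consonants (> 2) → phonotactically illegal
ronnp — violates constraint (e): syllable 1 coda /nnp/ has 3 consonants (> 2) → phonotactically illegal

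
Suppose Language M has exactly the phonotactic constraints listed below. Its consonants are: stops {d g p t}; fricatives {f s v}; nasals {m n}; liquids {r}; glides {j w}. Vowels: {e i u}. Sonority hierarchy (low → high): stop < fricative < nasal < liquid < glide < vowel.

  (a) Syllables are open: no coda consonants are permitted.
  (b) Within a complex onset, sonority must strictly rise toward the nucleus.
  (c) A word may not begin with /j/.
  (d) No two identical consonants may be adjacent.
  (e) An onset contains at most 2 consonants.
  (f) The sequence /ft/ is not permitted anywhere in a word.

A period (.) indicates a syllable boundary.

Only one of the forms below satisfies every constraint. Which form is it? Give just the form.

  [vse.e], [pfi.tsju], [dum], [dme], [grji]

[dme]

[vse.e] — violates constraint (b): syllable 1 onset /vs/: /v/ (fricative, 2) → /s/ (fricative, 2) does not rise → not permitted
[pfi.tsju] — violates constraint (e): syllable 2 onset /tsj/ has 3 consonants (> 2) → not permitted
[dum] — violates constraint (a): syllable 1 coda /m/ has 1 consonant (> 0) → not permitted
[dme] — σ1 onset /dm/ (1→3 rises), coda /∅/ ok → permitted
[grji] — violates constraint (e): syllable 1 onset /grj/ has 3 consonants (> 2) → not permitted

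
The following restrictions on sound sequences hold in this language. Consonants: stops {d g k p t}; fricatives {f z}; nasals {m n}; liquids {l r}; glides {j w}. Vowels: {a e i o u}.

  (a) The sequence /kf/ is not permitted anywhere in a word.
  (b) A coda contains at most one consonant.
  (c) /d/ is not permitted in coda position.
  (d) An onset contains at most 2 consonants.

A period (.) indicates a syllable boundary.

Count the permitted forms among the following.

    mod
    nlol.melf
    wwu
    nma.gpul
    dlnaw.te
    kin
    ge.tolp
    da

4

mod — violates constraint (c): syllable 1 coda contains /d/ → not permitted
nlol.melf — violates constraint (b): syllable 2 coda /lf/ has 2 consonants (> 1) → not permitted
wwu — σ1 onset /ww/ (2C), coda /∅/ ok → permitted
nma.gpul — σ1 onset /nm/ (2C), coda /∅/ ok; σ2 onset /gp/ (2C), coda /l/ ok → permitted
dlnaw.te — violates constraint (d): syllable 1 onset /dln/ has 3 consonants (> 2) → not permitted
kin — σ1 onset /k/, coda /n/ ok → permitted
ge.tolp — violates constraint (b): syllable 2 coda /lp/ has 2 consonants (> 1) → not permitted
da — σ1 onset /d/, coda /∅/ ok → permitted
Permitted: wwu, nma.gpul, kin, da → 4.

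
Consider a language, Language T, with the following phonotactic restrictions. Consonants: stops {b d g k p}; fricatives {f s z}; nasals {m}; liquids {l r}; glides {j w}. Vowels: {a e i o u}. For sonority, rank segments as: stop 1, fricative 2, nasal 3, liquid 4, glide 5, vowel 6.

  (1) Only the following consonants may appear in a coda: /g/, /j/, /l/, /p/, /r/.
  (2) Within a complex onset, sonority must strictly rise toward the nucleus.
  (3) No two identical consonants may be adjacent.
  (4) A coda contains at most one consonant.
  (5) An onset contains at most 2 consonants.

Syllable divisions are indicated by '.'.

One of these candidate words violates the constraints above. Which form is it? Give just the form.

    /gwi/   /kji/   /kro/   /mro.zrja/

/gwi/ — σ1 onset /gw/ (1→5 rises), coda /∅/ ok → phonotactically legal
/kji/ — σ1 onset /kj/ (1→5 rises), coda /∅/ ok → phonotactically legal
/kro/ — σ1 onset /kr/ (1→4 rises), coda /∅/ ok → phonotactically legal
/mro.zrja/ — violates constraint 5: syllable 2 onset /zrj/ has 3 consonants (> 2) → phonotactically illegal

/mro.zrja/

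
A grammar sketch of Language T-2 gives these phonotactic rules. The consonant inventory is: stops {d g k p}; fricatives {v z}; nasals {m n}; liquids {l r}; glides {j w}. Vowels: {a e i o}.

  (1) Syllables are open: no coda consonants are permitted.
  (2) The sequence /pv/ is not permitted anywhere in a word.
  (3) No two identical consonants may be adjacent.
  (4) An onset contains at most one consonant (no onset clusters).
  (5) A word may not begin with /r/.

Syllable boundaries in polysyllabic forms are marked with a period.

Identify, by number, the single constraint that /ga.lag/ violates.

1

/ga.lag/: syllable 2 coda /g/ has 1 consonant (> 0).
This is a violation of constraint 1: "Syllables are open: no coda consonants are permitted."
The remaining constraints (2, 3, 4, 5) are satisfied.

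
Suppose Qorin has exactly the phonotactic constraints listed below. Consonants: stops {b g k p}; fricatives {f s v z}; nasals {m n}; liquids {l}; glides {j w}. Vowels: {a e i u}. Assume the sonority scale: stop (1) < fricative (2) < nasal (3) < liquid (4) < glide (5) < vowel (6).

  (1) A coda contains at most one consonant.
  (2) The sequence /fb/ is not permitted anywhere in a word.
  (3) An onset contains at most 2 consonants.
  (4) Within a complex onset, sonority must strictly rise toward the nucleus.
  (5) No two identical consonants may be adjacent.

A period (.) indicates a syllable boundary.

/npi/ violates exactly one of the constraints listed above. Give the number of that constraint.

4

/npi/: syllable 1 onset /np/: /n/ (nasal, 3) → /p/ (stop, 1) does not rise.
This is a violation of constraint 4: "Within a complex onset, sonority must strictly rise toward the nucleus."
The remaining constraints (1, 2, 3, 5) are satisfied.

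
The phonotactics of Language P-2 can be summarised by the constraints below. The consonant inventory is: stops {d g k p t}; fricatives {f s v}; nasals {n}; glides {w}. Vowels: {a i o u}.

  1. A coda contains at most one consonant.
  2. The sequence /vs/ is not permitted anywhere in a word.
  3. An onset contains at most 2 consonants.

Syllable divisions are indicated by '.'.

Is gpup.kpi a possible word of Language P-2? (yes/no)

gpup.kpi — σ1 onset /gp/ (2C), coda /p/ ok; σ2 onset /kp/ (2C), coda /∅/ ok → phonotactically legal

yes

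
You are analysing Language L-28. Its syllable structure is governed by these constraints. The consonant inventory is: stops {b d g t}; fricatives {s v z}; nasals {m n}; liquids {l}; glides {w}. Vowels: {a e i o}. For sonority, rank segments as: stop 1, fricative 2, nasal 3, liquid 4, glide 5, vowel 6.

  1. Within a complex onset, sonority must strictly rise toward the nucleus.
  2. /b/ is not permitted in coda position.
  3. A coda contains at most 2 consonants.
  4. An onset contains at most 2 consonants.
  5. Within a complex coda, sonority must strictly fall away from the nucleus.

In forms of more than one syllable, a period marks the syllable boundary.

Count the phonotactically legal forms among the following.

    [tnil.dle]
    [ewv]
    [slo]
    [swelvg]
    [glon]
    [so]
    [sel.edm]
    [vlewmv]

5

[tnil.dle] — σ1 onset /tn/ (1→3 rises), coda /l/ ok; σ2 onset /dl/ (1→4 rises), coda /∅/ ok → phonotactically legal
[ewv] — σ1 onset /∅/, coda /wv/ (5→2 falls) ok → phonotactically legal
[slo] — σ1 onset /sl/ (2→4 rises), coda /∅/ ok → phonotactically legal
[swelvg] — violates constraint 3: syllable 1 coda /lvg/ has 3 consonants (> 2) → phonotactically illegal
[glon] — σ1 onset /gl/ (1→4 rises), coda /n/ ok → phonotactically legal
[so] — σ1 onset /s/, coda /∅/ ok → phonotactically legal
[sel.edm] — violates constraint 5: syllable 2 coda /dm/: /d/ (stop, 1) → /m/ (nasal, 3) does not fall → phonotactically illegal
[vlewmv] — violates constraint 3: syllable 1 coda /wmv/ has 3 consonants (> 2) → phonotactically illegal
Phonotactically legal: [tnil.dle], [ewv], [slo], [glon], [so] → 5.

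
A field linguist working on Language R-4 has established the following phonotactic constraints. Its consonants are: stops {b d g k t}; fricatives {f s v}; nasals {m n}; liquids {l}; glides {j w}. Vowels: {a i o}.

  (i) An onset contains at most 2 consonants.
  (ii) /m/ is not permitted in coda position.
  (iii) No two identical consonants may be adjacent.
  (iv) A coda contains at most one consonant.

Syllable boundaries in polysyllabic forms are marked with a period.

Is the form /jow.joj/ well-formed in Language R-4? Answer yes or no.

yes

/jow.joj/ — σ1 onset /j/, coda /w/ ok; σ2 onset /j/, coda /j/ ok → well-formed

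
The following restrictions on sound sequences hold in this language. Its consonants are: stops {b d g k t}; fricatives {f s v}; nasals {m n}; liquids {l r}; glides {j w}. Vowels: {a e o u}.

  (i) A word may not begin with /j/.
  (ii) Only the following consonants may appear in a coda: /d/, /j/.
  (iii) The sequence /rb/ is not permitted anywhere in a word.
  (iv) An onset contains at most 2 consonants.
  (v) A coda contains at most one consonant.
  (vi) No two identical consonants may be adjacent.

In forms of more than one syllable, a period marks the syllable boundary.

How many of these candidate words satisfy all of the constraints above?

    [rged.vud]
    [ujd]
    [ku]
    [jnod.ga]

2

[rged.vud] — σ1 onset /rg/ (2C), coda /d/ ok; σ2 onset /v/, coda /d/ ok → permitted
[ujd] — violates constraint (v): syllable 1 coda /jd/ has 2 consonants (> 1) → not permitted
[ku] — σ1 onset /k/, coda /∅/ ok → permitted
[jnod.ga] — violates constraint (i): word begins with /j/ → not permitted
Permitted: [rged.vud], [ku] → 2.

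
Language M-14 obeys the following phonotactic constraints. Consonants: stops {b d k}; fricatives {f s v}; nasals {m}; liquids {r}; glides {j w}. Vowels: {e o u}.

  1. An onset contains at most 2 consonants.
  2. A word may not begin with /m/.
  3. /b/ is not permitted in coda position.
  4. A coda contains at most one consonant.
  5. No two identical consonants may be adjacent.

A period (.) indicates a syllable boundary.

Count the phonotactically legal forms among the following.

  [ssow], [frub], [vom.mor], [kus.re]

[ssow] — violates constraint 5: adjacent identical consonants /ss/ → phonotactically illegal
[frub] — violates constraint 3: syllable 1 coda contains /b/ → phonotactically illegal
[vom.mor] — violates constraint 5: adjacent identical consonants /mm/ → phonotactically illegal
[kus.re] — σ1 onset /k/, coda /s/ ok; σ2 onset /r/, coda /∅/ ok → phonotactically legal
Phonotactically legal: [kus.re] → 1.

1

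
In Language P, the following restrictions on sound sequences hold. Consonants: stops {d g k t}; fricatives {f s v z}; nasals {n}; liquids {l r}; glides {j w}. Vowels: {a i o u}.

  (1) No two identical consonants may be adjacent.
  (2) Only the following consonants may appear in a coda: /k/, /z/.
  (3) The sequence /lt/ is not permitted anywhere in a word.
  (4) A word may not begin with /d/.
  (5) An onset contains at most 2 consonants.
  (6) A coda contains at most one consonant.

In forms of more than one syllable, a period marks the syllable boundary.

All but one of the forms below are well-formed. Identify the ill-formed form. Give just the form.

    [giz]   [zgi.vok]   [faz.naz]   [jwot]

[jwot]

[giz] — σ1 onset /g/, coda /z/ ok → well-formed
[zgi.vok] — σ1 onset /zg/ (2C), coda /∅/ ok; σ2 onset /v/, coda /k/ ok → well-formed
[faz.naz] — σ1 onset /f/, coda /z/ ok; σ2 onset /n/, coda /z/ ok → well-formed
[jwot] — violates constraint 2: syllable 1 coda contains /t/, which is not a licensed coda consonant → ill-formed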